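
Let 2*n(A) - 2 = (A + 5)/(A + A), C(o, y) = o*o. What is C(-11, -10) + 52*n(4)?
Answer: 809/4 ≈ 202.25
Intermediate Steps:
C(o, y) = o**2
n(A) = 1 + (5 + A)/(4*A) (n(A) = 1 + ((A + 5)/(A + A))/2 = 1 + ((5 + A)/((2*A)))/2 = 1 + ((1/(2*A))*(5 + A))/2 = 1 + ((5 + A)/(2*A))/2 = 1 + (5 + A)/(4*A))
C(-11, -10) + 52*n(4) = (-11)**2 + 52*((5/4)*(1 + 4)/4) = 121 + 52*((5/4)*(1/4)*5) = 121 + 52*(25/16) = 121 + 325/4 = 809/4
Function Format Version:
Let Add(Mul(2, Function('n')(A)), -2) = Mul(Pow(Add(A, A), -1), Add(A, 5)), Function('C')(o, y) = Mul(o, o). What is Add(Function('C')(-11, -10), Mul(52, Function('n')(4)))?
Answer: Rational(809, 4) ≈ 202.25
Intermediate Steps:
Function('C')(o, y) = Pow(o, 2)
Function('n')(A) = Add(1, Mul(Rational(1, 4), Pow(A, -1), Add(5, A))) (Function('n')(A) = Add(1, Mul(Rational(1, 2), Mul(Pow(Add(A, A), -1), Add(A, 5)))) = Add(1, Mul(Rational(1, 2), Mul(Pow(Mul(2, A), -1), Add(5, A)))) = Add(1, Mul(Rational(1, 2), Mul(Mul(Rational(1, 2), Pow(A, -1)), Add(5, A)))) = Add(1, Mul(Rational(1, 2), Mul(Rational(1, 2), Pow(A, -1), Add(5, A)))) = Add(1, Mul(Rational(1, 4), Pow(A, -1), Add(5, A))))
Add(Function('C')(-11, -10), Mul(52, Function('n')(4))) = Add(Pow(-11, 2), Mul(52, Mul(Rational(5, 4), Pow(4, -1), Add(1, 4)))) = Add(121, Mul(52, Mul(Rational(5, 4), Rational(1, 4), 5))) = Add(121, Mul(52, Rational(25, 16))) = Add(121, Rational(325, 4)) = Rational(809, 4)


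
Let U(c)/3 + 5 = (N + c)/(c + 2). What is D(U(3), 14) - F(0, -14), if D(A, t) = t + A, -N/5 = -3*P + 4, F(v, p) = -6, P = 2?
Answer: 64/5 ≈ 12.800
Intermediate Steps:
N = 10 (N = -5*(-3*2 + 4) = -5*(-6 + 4) = -5*(-2) = 10)
U(c) = -15 + 3*(10 + c)/(2 + c) (U(c) = -15 + 3*((10 + c)/(c + 2)) = -15 + 3*((10 + c)/(2 + c)) = -15 + 3*(10 + c)/(2 + c))
D(A, t) = A + t
D(U(3), 14) - F(0, -14) = (-12*3/(2 + 3) + 14) - 1*(-6) = (-12*3/5 + 14) + 6 = (-12*3*⅕ + 14) + 6 = (-36/5 + 14) + 6 = 34/5 + 6 = 64/5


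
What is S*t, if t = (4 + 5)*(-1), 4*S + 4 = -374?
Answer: 1701/2 ≈ 850.50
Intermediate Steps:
S = -189/2 (S = -1 + (¼)*(-374) = -1 - 187/2 = -189/2 ≈ -94.500)
t = -9 (t = 9*(-1) = -9)
S*t = -189/2*(-9) = 1701/2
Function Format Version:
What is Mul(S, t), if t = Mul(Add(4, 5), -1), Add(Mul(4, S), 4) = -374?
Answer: Rational(1701, 2) ≈ 850.50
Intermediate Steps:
S = Rational(-189, 2) (S = Add(-1, Mul(Rational(1, 4), -374)) = Add(-1, Rational(-187, 2)) = Rational(-189, 2) ≈ -94.500)
t = -9 (t = Mul(9, -1) = -9)
Mul(S, t) = Mul(Rational(-189, 2), -9) = Rational(1701, 2)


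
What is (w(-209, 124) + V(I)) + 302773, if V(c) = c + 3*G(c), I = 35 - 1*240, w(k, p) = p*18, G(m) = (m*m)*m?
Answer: -25540575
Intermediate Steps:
G(m) = m³ (G(m) = m²*m = m³)
w(k, p) = 18*p
I = -205 (I = 35 - 240 = -205)
V(c) = c + 3*c³
(w(-209, 124) + V(I)) + 302773 = (18*124 + (-205 + 3*(-205)³)) + 302773 = (2232 + (-205 + 3*(-8615125))) + 302773 = (2232 + (-205 - 25845375)) + 302773 = (2232 - 25845580) + 302773 = -25843348 + 302773 = -25540575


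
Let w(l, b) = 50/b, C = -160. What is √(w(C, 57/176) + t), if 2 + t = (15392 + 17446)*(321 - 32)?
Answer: 2*√7708524105/57 ≈ 3080.6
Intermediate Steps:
t = 9490180 (t = -2 + (15392 + 17446)*(321 - 32) = -2 + 32838*289 = -2 + 9490182 = 9490180)
√(w(C, 57/176) + t) = √(50/((57/176)) + 9490180) = √(50/((57*(1/176))) + 9490180) = √(50/(57/176) + 9490180) = √(50*(176/57) + 9490180) = √(8800/57 + 9490180) = √(540949060/57) = 2*√7708524105/57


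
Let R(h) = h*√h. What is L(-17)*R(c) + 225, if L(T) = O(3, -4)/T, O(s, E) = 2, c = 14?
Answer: 225 - 28*√14/17 ≈ 218.84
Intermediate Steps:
R(h) = h^(3/2)
L(T) = 2/T
L(-17)*R(c) + 225 = (2/(-17))*14^(3/2) + 225 = (2*(-1/17))*(14*√14) + 225 = -28*√14/17 + 225 = 225 - 28*√14/17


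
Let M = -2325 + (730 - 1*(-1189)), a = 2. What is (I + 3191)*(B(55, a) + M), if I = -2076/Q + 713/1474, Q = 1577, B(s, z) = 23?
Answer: -2840150860585/2324498 ≈ -1.2218e+6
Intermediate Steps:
M = -406 (M = -2325 + (730 + 1189) = -2325 + 1919 = -406)
I = -1935623/2324498 (I = -2076/1577 + 713/1474 = -1935623/2324498 ≈ -0.83271)
(I + 3191)*(B(55, a) + M) = (-1935623/2324498 + 3191)*(23 - 406) = (7415537495/2324498)*(-383) = -2840150860585/2324498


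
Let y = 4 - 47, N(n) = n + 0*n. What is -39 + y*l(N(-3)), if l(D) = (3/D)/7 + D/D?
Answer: -531/7 ≈ -75.857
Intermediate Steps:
N(n) = n (N(n) = n + 0 = n)
y = -43
l(D) = 1 + 3/(7*D) (l(D) = (3/D)*(⅐) + 1 = 3/(7*D) + 1 = 1 + 3/(7*D))
-39 + y*l(N(-3)) = -39 - 43*(3/7 - 3)/(-3) = -39 - (-43)*(-18)/(3*7) = -39 - 43*6/7 = -39 - 258/7 = -531/7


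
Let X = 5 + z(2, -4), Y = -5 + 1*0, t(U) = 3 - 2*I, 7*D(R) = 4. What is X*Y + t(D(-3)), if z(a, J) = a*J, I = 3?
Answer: 12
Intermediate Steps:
D(R) = 4/7 (D(R) = (⅐)*4 = 4/7)
z(a, J) = J*a
t(U) = -3 (t(U) = 3 - 2*3 = 3 - 6 = -3)
Y = -5 (Y = -5 + 0 = -5)
X = -3 (X = 5 - 4*2 = 5 - 8 = -3)
X*Y + t(D(-3)) = -3*(-5) - 3 = 15 - 3 = 12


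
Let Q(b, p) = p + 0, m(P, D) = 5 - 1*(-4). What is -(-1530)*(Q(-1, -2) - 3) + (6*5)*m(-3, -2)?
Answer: -7380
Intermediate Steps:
m(P, D) = 9 (m(P, D) = 5 + 4 = 9)
Q(b, p) = p
-(-1530)*(Q(-1, -2) - 3) + (6*5)*m(-3, -2) = -(-1530)*(-2 - 3) + (6*5)*9 = -(-1530)*(-5) + 30*9 = -255*30 + 270 = -7650 + 270 = -7380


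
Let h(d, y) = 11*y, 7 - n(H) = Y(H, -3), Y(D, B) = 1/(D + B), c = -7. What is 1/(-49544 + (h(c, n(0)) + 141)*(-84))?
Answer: -1/68164 ≈ -1.4670e-5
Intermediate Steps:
Y(D, B) = 1/(B + D)
n(H) = 7 - 1/(-3 + H)
1/(-49544 + (h(c, n(0)) + 141)*(-84)) = 1/(-49544 + (11*((-22 + 7*0)/(-3 + 0)) + 141)*(-84)) = 1/(-49544 + (11*((-22 + 0)/(-3)) + 141)*(-84)) = 1/(-49544 + (11*(-⅓*(-22)) + 141)*(-84)) = 1/(-49544 + (11*(22/3) + 141)*(-84)) = 1/(-49544 + (242/3 + 141)*(-84)) = 1/(-49544 + (665/3)*(-84)) = 1/(-49544 - 18620) = 1/(-68164) = -1/68164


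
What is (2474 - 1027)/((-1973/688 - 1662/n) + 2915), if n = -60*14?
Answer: 34843760/70171789 ≈ 0.49655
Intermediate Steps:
n = -840
(2474 - 1027)/((-1973/688 - 1662/n) + 2915) = (2474 - 1027)/((-1973/688 - 1662/(-840)) + 2915) = 1447/((-1973*1/688 - 1662*(-1/840)) + 2915) = 1447/((-1973/688 + 277/140) + 2915) = 1447/(-21411/24080 + 2915) = 1447/(70171789/24080) = 1447*(24080/70171789) = 34843760/70171789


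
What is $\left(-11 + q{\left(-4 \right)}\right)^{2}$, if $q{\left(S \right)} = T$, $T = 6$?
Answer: $25$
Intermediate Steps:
$q{\left(S \right)} = 6$
$\left(-11 + q{\left(-4 \right)}\right)^{2} = \left(-11 + 6\right)^{2} = \left(-5\right)^{2} = 25$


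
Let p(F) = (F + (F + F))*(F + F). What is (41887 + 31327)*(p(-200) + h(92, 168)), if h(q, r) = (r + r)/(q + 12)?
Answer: 228430754988/13 ≈ 1.7572e+10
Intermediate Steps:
h(q, r) = 2*r/(12 + q) (h(q, r) = (2*r)/(12 + q) = 2*r/(12 + q))
p(F) = 6*F**2 (p(F) = (F + 2*F)*(2*F) = (3*F)*(2*F) = 6*F**2)
(41887 + 31327)*(p(-200) + h(92, 168)) = (41887 + 31327)*(6*(-200)**2 + 2*168/(12 + 92)) = 73214*(6*40000 + 2*168/104) = 73214*(240000 + 2*168*(1/104)) = 73214*(240000 + 42/13) = 73214*(3120042/13) = 228430754988/13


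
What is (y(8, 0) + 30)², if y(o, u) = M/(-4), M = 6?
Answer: 3249/4 ≈ 812.25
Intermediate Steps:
y(o, u) = -3/2 (y(o, u) = 6/(-4) = 6*(-¼) = -3/2)
(y(8, 0) + 30)² = (-3/2 + 30)² = (57/2)² = 3249/4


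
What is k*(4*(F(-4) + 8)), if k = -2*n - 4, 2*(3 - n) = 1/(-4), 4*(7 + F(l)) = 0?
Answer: -41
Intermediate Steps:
F(l) = -7 (F(l) = -7 + (1/4)*0 = -7 + 0 = -7)
n = 25/8 (n = 3 - 1/(2*(-4)) = 3 - (-1)/(2*4) = 3 - 1/2*(-1/4) = 3 + 1/8 = 25/8 ≈ 3.1250)
k = -41/4 (k = -2*25/8 - 4 = -25/4 - 4 = -41/4 ≈ -10.250)
k*(4*(F(-4) + 8)) = -41*(-7 + 8) = -41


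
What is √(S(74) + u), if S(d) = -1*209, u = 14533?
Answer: 2*√3581 ≈ 119.68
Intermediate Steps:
S(d) = -209
√(S(74) + u) = √(-209 + 14533) = √14324 = 2*√3581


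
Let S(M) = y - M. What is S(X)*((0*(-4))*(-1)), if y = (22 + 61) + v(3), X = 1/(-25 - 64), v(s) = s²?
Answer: 0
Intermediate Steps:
X = -1/89 (X = 1/(-89) = -1/89 ≈ -0.011236)
y = 92 (y = (22 + 61) + 3² = 83 + 9 = 92)
S(M) = 92 - M
S(X)*((0*(-4))*(-1)) = (92 - 1*(-1/89))*((0*(-4))*(-1)) = (92 + 1/89)*(0*(-1)) = (8189/89)*0 = 0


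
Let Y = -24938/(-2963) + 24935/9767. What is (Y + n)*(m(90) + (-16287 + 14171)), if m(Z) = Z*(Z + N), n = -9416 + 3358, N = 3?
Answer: -1094442321132418/28939621 ≈ -3.7818e+7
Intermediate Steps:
n = -6058
Y = 317451851/28939621 (Y = -24938*(-1/2963) + 24935*(1/9767) = 24938/2963 + 24935/9767 = 317451851/28939621 ≈ 10.969)
m(Z) = Z*(3 + Z) (m(Z) = Z*(Z + 3) = Z*(3 + Z))
(Y + n)*(m(90) + (-16287 + 14171)) = (317451851/28939621 - 6058)*(90*(3 + 90) + (-16287 + 14171)) = -174998772167*(90*93 - 2116)/28939621 = -174998772167*(8370 - 2116)/28939621 = -174998772167/28939621*6254 = -1094442321132418/28939621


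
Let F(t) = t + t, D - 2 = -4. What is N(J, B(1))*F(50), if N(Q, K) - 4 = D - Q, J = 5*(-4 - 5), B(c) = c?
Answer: 4700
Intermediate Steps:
D = -2 (D = 2 - 4 = -2)
F(t) = 2*t
J = -45 (J = 5*(-9) = -45)
N(Q, K) = 2 - Q (N(Q, K) = 4 + (-2 - Q) = 2 - Q)
N(J, B(1))*F(50) = (2 - 1*(-45))*(2*50) = (2 + 45)*100 = 47*100 = 4700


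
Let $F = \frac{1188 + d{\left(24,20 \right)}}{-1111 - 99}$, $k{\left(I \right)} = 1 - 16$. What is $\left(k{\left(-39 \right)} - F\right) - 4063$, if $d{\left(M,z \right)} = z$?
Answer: $- \frac{2466586}{605} \approx -4077.0$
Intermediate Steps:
$k{\left(I \right)} = -15$
$F = - \frac{604}{605}$ ($F = \frac{1188 + 20}{-1111 - 99} = \frac{1208}{-1210} = 1208 \left(- \frac{1}{1210}\right) = - \frac{604}{605} \approx -0.99835$)
$\left(k{\left(-39 \right)} - F\right) - 4063 = \left(-15 - - \frac{604}{605}\right) - 4063 = \left(-15 + \frac{604}{605}\right) - 4063 = - \frac{8471}{605} - 4063 = - \frac{2466586}{605}$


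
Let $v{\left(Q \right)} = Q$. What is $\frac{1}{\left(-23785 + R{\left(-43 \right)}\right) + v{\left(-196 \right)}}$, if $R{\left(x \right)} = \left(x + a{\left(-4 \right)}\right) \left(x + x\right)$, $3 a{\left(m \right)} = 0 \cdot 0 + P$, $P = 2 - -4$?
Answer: $- \frac{1}{20455} \approx -4.8888 \cdot 10^{-5}$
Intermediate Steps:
$P = 6$ ($P = 2 + 4 = 6$)
$a{\left(m \right)} = 2$ ($a{\left(m \right)} = \frac{0 \cdot 0 + 6}{3} = \frac{0 + 6}{3} = \frac{1}{3} \cdot 6 = 2$)
$R{\left(x \right)} = 2 x \left(2 + x\right)$ ($R{\left(x \right)} = \left(x + 2\right) \left(x + x\right) = \left(2 + x\right) 2 x = 2 x \left(2 + x\right)$)
$\frac{1}{\left(-23785 + R{\left(-43 \right)}\right) + v{\left(-196 \right)}} = \frac{1}{\left(-23785 + 2 \left(-43\right) \left(2 - 43\right)\right) - 196} = \frac{1}{\left(-23785 + 2 \left(-43\right) \left(-41\right)\right) - 196} = \frac{1}{\left(-23785 + 3526\right) - 196} = \frac{1}{-20259 - 196} = \frac{1}{-20455} = - \frac{1}{20455}$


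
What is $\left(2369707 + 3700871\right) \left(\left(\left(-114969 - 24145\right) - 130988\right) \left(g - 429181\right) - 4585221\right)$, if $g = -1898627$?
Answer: $3816821350258120710$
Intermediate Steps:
$\left(2369707 + 3700871\right) \left(\left(\left(-114969 - 24145\right) - 130988\right) \left(g - 429181\right) - 4585221\right) = \left(2369707 + 3700871\right) \left(\left(\left(-114969 - 24145\right) - 130988\right) \left(-1898627 - 429181\right) - 4585221\right) = 6070578 \left(\left(-139114 - 130988\right) \left(-2327808\right) - 4585221\right) = 6070578 \left(\left(-270102\right) \left(-2327808\right) - 4585221\right) = 6070578 \left(628745596416 - 4585221\right) = 6070578 \cdot 628741011195 = 3816821350258120710$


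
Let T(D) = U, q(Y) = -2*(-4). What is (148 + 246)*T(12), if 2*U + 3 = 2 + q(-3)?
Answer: 1379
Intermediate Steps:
q(Y) = 8
U = 7/2 (U = -3/2 + (2 + 8)/2 = -3/2 + (1/2)*10 = -3/2 + 5 = 7/2 ≈ 3.5000)
T(D) = 7/2
(148 + 246)*T(12) = (148 + 246)*(7/2) = 394*(7/2) = 1379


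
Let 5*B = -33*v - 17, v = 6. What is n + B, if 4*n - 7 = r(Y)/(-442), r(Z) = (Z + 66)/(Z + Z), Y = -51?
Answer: -2479615/60112 ≈ -41.250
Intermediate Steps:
r(Z) = (66 + Z)/(2*Z) (r(Z) = (66 + Z)/((2*Z)) = (66 + Z)*(1/(2*Z)) = (66 + Z)/(2*Z))
B = -43 (B = (-33*6 - 17)/5 = (-198 - 17)/5 = (⅕)*(-215) = -43)
n = 105201/60112 (n = 7/4 + (((½)*(66 - 51)/(-51))/(-442))/4 = 7/4 + (((½)*(-1/51)*15)*(-1/442))/4 = 7/4 + (-5/34*(-1/442))/4 = 7/4 + (¼)*(5/15028) = 7/4 + 5/60112 = 105201/60112 ≈ 1.7501)
n + B = 105201/60112 - 43 = -2479615/60112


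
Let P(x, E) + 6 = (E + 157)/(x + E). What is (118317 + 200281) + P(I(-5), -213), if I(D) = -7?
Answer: 17522574/55 ≈ 3.1859e+5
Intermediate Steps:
P(x, E) = -6 + (157 + E)/(E + x) (P(x, E) = -6 + (E + 157)/(x + E) = -6 + (157 + E)/(E + x))
(118317 + 200281) + P(I(-5), -213) = (118317 + 200281) + (157 - 6*(-7) - 5*(-213))/(-213 - 7) = 318598 + (157 + 42 + 1065)/(-220) = 318598 - 1/220*1264 = 318598 - 316/55 = 17522574/55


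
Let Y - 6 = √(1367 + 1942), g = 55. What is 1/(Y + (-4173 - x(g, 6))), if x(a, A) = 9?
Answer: -1392/5811889 - √3309/17435667 ≈ -0.00024281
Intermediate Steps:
Y = 6 + √3309 (Y = 6 + √(1367 + 1942) = 6 + √3309 ≈ 63.524)
1/(Y + (-4173 - x(g, 6))) = 1/((6 + √3309) + (-4173 - 1*9)) = 1/((6 + √3309) + (-4173 - 9)) = 1/((6 + √3309) - 4182) = 1/(-4176 + √3309)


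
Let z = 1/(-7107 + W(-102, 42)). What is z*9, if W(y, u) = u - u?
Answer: -3/2369 ≈ -0.0012664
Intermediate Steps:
W(y, u) = 0
z = -1/7107 (z = 1/(-7107 + 0) = 1/(-7107) = -1/7107 ≈ -0.00014071)
z*9 = -1/7107*9 = -3/2369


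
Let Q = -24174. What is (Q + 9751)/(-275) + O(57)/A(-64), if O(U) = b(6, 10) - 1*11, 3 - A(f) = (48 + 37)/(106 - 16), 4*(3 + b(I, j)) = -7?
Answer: 911377/20350 ≈ 44.785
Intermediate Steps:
b(I, j) = -19/4 (b(I, j) = -3 + (¼)*(-7) = -3 - 7/4 = -19/4)
A(f) = 37/18 (A(f) = 3 - (48 + 37)/(106 - 16) = 3 - 85/90 = 3 - 1*17/18 = 3 - 17/18 = 37/18)
O(U) = -63/4 (O(U) = -19/4 - 1*11 = -19/4 - 11 = -63/4)
(Q + 9751)/(-275) + O(57)/A(-64) = (-24174 + 9751)/(-275) - 63/(4*37/18) = -14423*(-1/275) - 63/4*18/37 = 14423/275 - 567/74 = 911377/20350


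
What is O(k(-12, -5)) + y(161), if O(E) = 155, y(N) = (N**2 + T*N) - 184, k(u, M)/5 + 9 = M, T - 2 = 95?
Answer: 41509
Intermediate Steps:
T = 97 (T = 2 + 95 = 97)
k(u, M) = -45 + 5*M
y(N) = -184 + N**2 + 97*N (y(N) = (N**2 + 97*N) - 184 = -184 + N**2 + 97*N)
O(k(-12, -5)) + y(161) = 155 + (-184 + 161**2 + 97*161) = 155 + (-184 + 25921 + 15617) = 155 + 41354 = 41509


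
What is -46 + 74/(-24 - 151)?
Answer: -8124/175 ≈ -46.423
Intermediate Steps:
-46 + 74/(-24 - 151) = -46 + 74/(-175) = -46 - 1/175*74 = -46 - 74/175 = -8124/175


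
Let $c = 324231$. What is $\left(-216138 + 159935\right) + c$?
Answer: $268028$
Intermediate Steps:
$\left(-216138 + 159935\right) + c = \left(-216138 + 159935\right) + 324231 = -56203 + 324231 = 268028$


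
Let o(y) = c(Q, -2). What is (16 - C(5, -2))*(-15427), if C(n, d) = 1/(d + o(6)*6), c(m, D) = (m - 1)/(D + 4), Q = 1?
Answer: -509091/2 ≈ -2.5455e+5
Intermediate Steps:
c(m, D) = (-1 + m)/(4 + D)
o(y) = 0 (o(y) = (-1 + 1)/(4 - 2) = 0/2 = (1/2)*0 = 0)
C(n, d) = 1/d (C(n, d) = 1/(d + 0*6) = 1/(d + 0) = 1/d)
(16 - C(5, -2))*(-15427) = (16 - 1/(-2))*(-15427) = (16 - 1*(-1/2))*(-15427) = (16 + 1/2)*(-15427) = (33/2)*(-15427) = -509091/2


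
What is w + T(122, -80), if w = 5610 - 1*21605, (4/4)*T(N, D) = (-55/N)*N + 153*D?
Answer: -28290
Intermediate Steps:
T(N, D) = -55 + 153*D (T(N, D) = (-55/N)*N + 153*D = -55 + 153*D)
w = -15995 (w = 5610 - 21605 = -15995)
w + T(122, -80) = -15995 + (-55 + 153*(-80)) = -15995 + (-55 - 12240) = -15995 - 12295 = -28290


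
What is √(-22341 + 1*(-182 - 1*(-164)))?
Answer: I*√22359 ≈ 149.53*I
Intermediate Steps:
√(-22341 + 1*(-182 - 1*(-164))) = √(-22341 + 1*(-182 + 164)) = √(-22341 + 1*(-18)) = √(-22341 - 18) = √(-22359) = I*√22359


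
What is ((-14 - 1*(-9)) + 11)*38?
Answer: 228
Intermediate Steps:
((-14 - 1*(-9)) + 11)*38 = ((-14 + 9) + 11)*38 = (-5 + 11)*38 = 6*38 = 228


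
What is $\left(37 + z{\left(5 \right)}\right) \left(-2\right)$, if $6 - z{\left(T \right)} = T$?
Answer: $-76$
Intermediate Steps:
$z{\left(T \right)} = 6 - T$
$\left(37 + z{\left(5 \right)}\right) \left(-2\right) = \left(37 + \left(6 - 5\right)\right) \left(-2\right) = \left(37 + 1\right) \left(-2\right) = 38 \left(-2\right) = -76$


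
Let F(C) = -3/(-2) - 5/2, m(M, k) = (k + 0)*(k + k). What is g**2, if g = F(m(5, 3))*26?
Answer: 676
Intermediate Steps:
m(M, k) = 2*k**2 (m(M, k) = k*(2*k) = 2*k**2)
F(C) = -1 (F(C) = -3*(-1/2) - 5*1/2 = 3/2 - 5/2 = -1)
g = -26 (g = -1*26 = -26)
g**2 = (-26)**2 = 676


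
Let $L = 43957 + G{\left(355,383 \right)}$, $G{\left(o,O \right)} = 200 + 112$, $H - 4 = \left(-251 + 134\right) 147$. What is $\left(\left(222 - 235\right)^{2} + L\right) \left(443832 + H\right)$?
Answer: $18958895006$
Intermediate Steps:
$H = -17195$ ($H = 4 + \left(-251 + 134\right) 147 = 4 - 17199 = -17195$)
$G{\left(o,O \right)} = 312$
$L = 44269$ ($L = 43957 + 312 = 44269$)
$\left(\left(222 - 235\right)^{2} + L\right) \left(443832 + H\right) = \left(\left(222 - 235\right)^{2} + 44269\right) \left(443832 - 17195\right) = \left(\left(-13\right)^{2} + 44269\right) 426637 = \left(169 + 44269\right) 426637 = 44438 \cdot 426637 = 18958895006$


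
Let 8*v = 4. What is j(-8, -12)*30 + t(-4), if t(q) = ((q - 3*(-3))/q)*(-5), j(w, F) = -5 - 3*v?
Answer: -755/4 ≈ -188.75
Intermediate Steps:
v = ½ (v = (⅛)*4 = ½ ≈ 0.50000)
j(w, F) = -13/2 (j(w, F) = -5 - 3*½ = -5 - 3/2 = -13/2)
t(q) = -5*(9 + q)/q (t(q) = ((q + 9)/q)*(-5) = ((9 + q)/q)*(-5) = -5*(9 + q)/q)
j(-8, -12)*30 + t(-4) = -13/2*30 + (-5 - 45/(-4)) = -195 + (-5 - 45*(-¼)) = -195 + (-5 + 45/4) = -195 + 25/4 = -755/4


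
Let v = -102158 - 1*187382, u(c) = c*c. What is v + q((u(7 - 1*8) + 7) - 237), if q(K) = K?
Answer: -289769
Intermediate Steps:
u(c) = c**2
v = -289540 (v = -102158 - 187382 = -289540)
v + q((u(7 - 1*8) + 7) - 237) = -289540 + (((7 - 1*8)**2 + 7) - 237) = -289540 + (((7 - 8)**2 + 7) - 237) = -289540 + (((-1)**2 + 7) - 237) = -289540 + ((1 + 7) - 237) = -289540 + (8 - 237) = -289540 - 229 = -289769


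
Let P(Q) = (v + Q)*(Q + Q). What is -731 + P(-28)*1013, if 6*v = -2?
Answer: 4819687/3 ≈ 1.6066e+6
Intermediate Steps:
v = -1/3 (v = (1/6)*(-2) = -1/3 ≈ -0.33333)
P(Q) = 2*Q*(-1/3 + Q) (P(Q) = (-1/3 + Q)*(Q + Q) = (-1/3 + Q)*(2*Q) = 2*Q*(-1/3 + Q))
-731 + P(-28)*1013 = -731 + ((2/3)*(-28)*(-1 + 3*(-28)))*1013 = -731 + ((2/3)*(-28)*(-1 - 84))*1013 = -731 + ((2/3)*(-28)*(-85))*1013 = -731 + (4760/3)*1013 = -731 + 4821880/3 = 4819687/3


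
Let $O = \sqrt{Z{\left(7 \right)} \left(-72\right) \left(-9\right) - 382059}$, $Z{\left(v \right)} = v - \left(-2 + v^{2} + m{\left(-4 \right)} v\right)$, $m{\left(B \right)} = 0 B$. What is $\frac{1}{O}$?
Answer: $- \frac{i \sqrt{45331}}{135993} \approx - 0.0015656 i$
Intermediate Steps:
$m{\left(B \right)} = 0$
$Z{\left(v \right)} = 2 + v - v^{2}$ ($Z{\left(v \right)} = v - \left(-2 + v^{2}\right) = 2 + v - v^{2}$)
$O = 3 i \sqrt{45331}$ ($O = \sqrt{\left(2 + 7 - 7^{2}\right) \left(-72\right) \left(-9\right) - 382059} = \sqrt{\left(2 + 7 - 49\right) \left(-72\right) \left(-9\right) - 382059} = \sqrt{\left(-40\right) \left(-72\right) \left(-9\right) - 382059} = \sqrt{2880 \left(-9\right) - 382059} = \sqrt{-25920 - 382059} = \sqrt{-407979} = 3 i \sqrt{45331} \approx 638.73 i$)
$\frac{1}{O} = \frac{1}{3 i \sqrt{45331}} = - \frac{i \sqrt{45331}}{135993}$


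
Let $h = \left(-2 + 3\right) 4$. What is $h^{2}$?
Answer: $16$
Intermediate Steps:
$h = 4$ ($h = 1 \cdot 4 = 4$)
$h^{2} = 4^{2} = 16$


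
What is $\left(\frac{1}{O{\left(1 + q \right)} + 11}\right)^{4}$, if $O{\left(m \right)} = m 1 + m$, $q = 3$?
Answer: $\frac{1}{130321} \approx 7.6734 \cdot 10^{-6}$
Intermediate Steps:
$O{\left(m \right)} = 2 m$ ($O{\left(m \right)} = m + m = 2 m$)
$\left(\frac{1}{O{\left(1 + q \right)} + 11}\right)^{4} = \left(\frac{1}{2 \left(1 + 3\right) + 11}\right)^{4} = \left(\frac{1}{2 \cdot 4 + 11}\right)^{4} = \left(\frac{1}{8 + 11}\right)^{4} = \left(\frac{1}{19}\right)^{4} = \frac{1}{130321}$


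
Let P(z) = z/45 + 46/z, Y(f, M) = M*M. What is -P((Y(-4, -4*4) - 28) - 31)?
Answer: -40879/8865 ≈ -4.6113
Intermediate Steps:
Y(f, M) = M²
P(z) = 46/z + z/45 (P(z) = z*(1/45) + 46/z = z/45 + 46/z = 46/z + z/45)
-P((Y(-4, -4*4) - 28) - 31) = -(46/(((-4*4)² - 28) - 31) + (((-4*4)² - 28) - 31)/45) = -(46/(((-16)² - 28) - 31) + (((-16)² - 28) - 31)/45) = -(46/((256 - 28) - 31) + ((256 - 28) - 31)/45) = -(46/(228 - 31) + (228 - 31)/45) = -(46/197 + (1/45)*197) = -(46*(1/197) + 197/45) = -(46/197 + 197/45) = -1*40879/8865 = -40879/8865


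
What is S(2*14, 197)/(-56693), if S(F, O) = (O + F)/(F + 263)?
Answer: -75/5499221 ≈ -1.3638e-5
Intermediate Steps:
S(F, O) = (F + O)/(263 + F)
S(2*14, 197)/(-56693) = ((2*14 + 197)/(263 + 2*14))/(-56693) = ((28 + 197)/(263 + 28))*(-1/56693) = (225/291)*(-1/56693) = ((1/291)*225)*(-1/56693) = (75/97)*(-1/56693) = -75/5499221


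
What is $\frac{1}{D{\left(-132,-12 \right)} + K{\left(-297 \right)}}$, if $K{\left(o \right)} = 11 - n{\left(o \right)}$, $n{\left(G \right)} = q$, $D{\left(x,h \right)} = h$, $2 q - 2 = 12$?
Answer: $- \frac{1}{8} \approx -0.125$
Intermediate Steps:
$q = 7$ ($q = 1 + \frac{1}{2} \cdot 12 = 1 + 6 = 7$)
$n{\left(G \right)} = 7$
$K{\left(o \right)} = 4$ ($K{\left(o \right)} = 11 - 7 = 4$)
$\frac{1}{D{\left(-132,-12 \right)} + K{\left(-297 \right)}} = \frac{1}{-12 + 4} = \frac{1}{-8} = - \frac{1}{8}$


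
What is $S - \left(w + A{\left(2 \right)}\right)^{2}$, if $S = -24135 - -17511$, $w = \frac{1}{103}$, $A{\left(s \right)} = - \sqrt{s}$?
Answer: $- \frac{70295235}{10609} + \frac{2 \sqrt{2}}{103} \approx -6626.0$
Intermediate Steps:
$w = \frac{1}{103} \approx 0.0097087$
$S = -6624$ ($S = -24135 + 17511 = -6624$)
$S - \left(w + A{\left(2 \right)}\right)^{2} = -6624 - \left(\frac{1}{103} - \sqrt{2}\right)^{2}$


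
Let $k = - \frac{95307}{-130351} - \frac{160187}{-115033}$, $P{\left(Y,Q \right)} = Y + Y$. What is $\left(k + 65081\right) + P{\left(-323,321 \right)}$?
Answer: $\frac{26113869871929}{405261259} \approx 64437.0$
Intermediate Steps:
$P{\left(Y,Q \right)} = 2 Y$
$k = \frac{860648264}{405261259}$ ($k = \left(-95307\right) \left(- \frac{1}{130351}\right) - - \frac{160187}{115033} = \frac{95307}{130351} + \frac{160187}{115033} = \frac{860648264}{405261259} \approx 2.1237$)
$\left(k + 65081\right) + P{\left(-323,321 \right)} = \left(\frac{860648264}{405261259} + 65081\right) + 2 \left(-323\right) = \frac{26375668645243}{405261259} - 646 = \frac{26113869871929}{405261259}$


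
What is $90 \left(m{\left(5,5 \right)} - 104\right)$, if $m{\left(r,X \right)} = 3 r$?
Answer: $-8010$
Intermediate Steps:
$90 \left(m{\left(5,5 \right)} - 104\right) = 90 \left(3 \cdot 5 - 104\right) = 90 \left(15 - 104\right) = 90 \left(-89\right) = -8010$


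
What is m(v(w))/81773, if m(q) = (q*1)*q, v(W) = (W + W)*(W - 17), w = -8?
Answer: 160000/81773 ≈ 1.9566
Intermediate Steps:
v(W) = 2*W*(-17 + W) (v(W) = (2*W)*(-17 + W) = 2*W*(-17 + W))
m(q) = q**2 (m(q) = q*q = q**2)
m(v(w))/81773 = (2*(-8)*(-17 - 8))**2/81773 = (2*(-8)*(-25))**2*(1/81773) = 400**2*(1/81773) = 160000*(1/81773) = 160000/81773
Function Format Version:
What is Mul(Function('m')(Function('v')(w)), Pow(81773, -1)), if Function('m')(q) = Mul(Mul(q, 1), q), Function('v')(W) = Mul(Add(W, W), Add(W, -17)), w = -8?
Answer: Rational(160000, 81773) ≈ 1.9566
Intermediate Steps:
Function('v')(W) = Mul(2, W, Add(-17, W)) (Function('v')(W) = Mul(Mul(2, W), Add(-17, W)) = Mul(2, W, Add(-17, W)))
Function('m')(q) = Pow(q, 2) (Function('m')(q) = Mul(q, q) = Pow(q, 2))
Mul(Function('m')(Function('v')(w)), Pow(81773, -1)) = Mul(Pow(Mul(2, -8, Add(-17, -8)), 2), Pow(81773, -1)) = Mul(Pow(Mul(2, -8, -25), 2), Rational(1, 81773)) = Mul(Pow(400, 2), Rational(1, 81773)) = Mul(160000, Rational(1, 81773)) = Rational(160000, 81773)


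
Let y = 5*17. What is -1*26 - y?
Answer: -111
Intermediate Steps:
y = 85
-1*26 - y = -1*26 - 1*85 = -26 - 85 = -111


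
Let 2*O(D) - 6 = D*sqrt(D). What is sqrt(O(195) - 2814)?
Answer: sqrt(-11244 + 390*sqrt(195))/2 ≈ 38.072*I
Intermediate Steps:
O(D) = 3 + D**(3/2)/2 (O(D) = 3 + (D*sqrt(D))/2 = 3 + D**(3/2)/2)
sqrt(O(195) - 2814) = sqrt((3 + 195**(3/2)/2) - 2814) = sqrt((3 + (195*sqrt(195))/2) - 2814) = sqrt((3 + 195*sqrt(195)/2) - 2814) = sqrt(-2811 + 195*sqrt(195)/2)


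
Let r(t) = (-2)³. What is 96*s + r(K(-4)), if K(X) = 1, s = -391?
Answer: -37544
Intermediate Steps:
r(t) = -8
96*s + r(K(-4)) = 96*(-391) - 8 = -37536 - 8 = -37544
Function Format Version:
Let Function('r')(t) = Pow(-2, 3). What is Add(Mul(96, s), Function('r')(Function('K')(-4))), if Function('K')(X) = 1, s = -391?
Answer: -37544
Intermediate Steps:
Function('r')(t) = -8
Add(Mul(96, s), Function('r')(Function('K')(-4))) = Add(Mul(96, -391), -8) = Add(-37536, -8) = -37544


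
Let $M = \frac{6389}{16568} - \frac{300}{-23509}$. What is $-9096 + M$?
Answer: $- \frac{3542710561351}{389497112} \approx -9095.6$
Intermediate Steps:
$M = \frac{155169401}{389497112}$ ($M = 6389 \cdot \frac{1}{16568} - - \frac{300}{23509} = \frac{6389}{16568} + \frac{300}{23509} = \frac{155169401}{389497112} \approx 0.39838$)
$-9096 + M = -9096 + \frac{155169401}{389497112} = - \frac{3542710561351}{389497112}$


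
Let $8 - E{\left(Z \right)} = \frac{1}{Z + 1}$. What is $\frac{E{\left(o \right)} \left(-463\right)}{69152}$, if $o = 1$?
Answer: $- \frac{6945}{138304} \approx -0.050215$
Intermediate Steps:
$E{\left(Z \right)} = 8 - \frac{1}{1 + Z}$ ($E{\left(Z \right)} = 8 - \frac{1}{Z + 1} = 8 - \frac{1}{1 + Z}$)
$\frac{E{\left(o \right)} \left(-463\right)}{69152} = \frac{\frac{7 + 8 \cdot 1}{1 + 1} \left(-463\right)}{69152} = \frac{7 + 8}{2} \left(-463\right) \frac{1}{69152} = \frac{1}{2} \cdot 15 \left(-463\right) \frac{1}{69152} = \frac{15}{2} \left(-463\right) \frac{1}{69152} = \left(- \frac{6945}{2}\right) \frac{1}{69152} = - \frac{6945}{138304}$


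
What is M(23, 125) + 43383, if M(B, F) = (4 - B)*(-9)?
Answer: 43554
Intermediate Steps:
M(B, F) = -36 + 9*B
M(23, 125) + 43383 = (-36 + 9*23) + 43383 = (-36 + 207) + 43383 = 171 + 43383 = 43554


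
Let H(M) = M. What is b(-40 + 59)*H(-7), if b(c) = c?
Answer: -133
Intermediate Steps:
b(-40 + 59)*H(-7) = (-40 + 59)*(-7) = 19*(-7) = -133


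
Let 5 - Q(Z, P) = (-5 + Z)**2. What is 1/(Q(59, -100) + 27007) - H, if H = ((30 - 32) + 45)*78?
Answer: -80817983/24096 ≈ -3354.0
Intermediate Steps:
Q(Z, P) = 5 - (-5 + Z)**2
H = 3354 (H = (-2 + 45)*78 = 43*78 = 3354)
1/(Q(59, -100) + 27007) - H = 1/((5 - (-5 + 59)**2) + 27007) - 1*3354 = 1/((5 - 1*54**2) + 27007) - 3354 = 1/((5 - 1*2916) + 27007) - 3354 = 1/((5 - 2916) + 27007) - 3354 = 1/(-2911 + 27007) - 3354 = 1/24096 - 3354 = -80817983/24096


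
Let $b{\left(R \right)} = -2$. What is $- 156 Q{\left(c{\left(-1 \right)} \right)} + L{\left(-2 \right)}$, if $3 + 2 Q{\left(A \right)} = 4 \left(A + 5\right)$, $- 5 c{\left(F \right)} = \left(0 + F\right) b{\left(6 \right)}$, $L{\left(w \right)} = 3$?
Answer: $- \frac{5991}{5} \approx -1198.2$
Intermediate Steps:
$c{\left(F \right)} = \frac{2 F}{5}$ ($c{\left(F \right)} = - \frac{\left(0 + F\right) \left(-2\right)}{5} = - \frac{F \left(-2\right)}{5} = - \frac{\left(-2\right) F}{5} = \frac{2 F}{5}$)
$Q{\left(A \right)} = \frac{17}{2} + 2 A$ ($Q{\left(A \right)} = - \frac{3}{2} + \frac{4 \left(A + 5\right)}{2} = - \frac{3}{2} + \frac{4 \left(5 + A\right)}{2} = - \frac{3}{2} + \frac{20 + 4 A}{2} = - \frac{3}{2} + \left(10 + 2 A\right) = \frac{17}{2} + 2 A$)
$- 156 Q{\left(c{\left(-1 \right)} \right)} + L{\left(-2 \right)} = - 156 \left(\frac{17}{2} + 2 \cdot \frac{2}{5} \left(-1\right)\right) + 3 = - 156 \left(\frac{17}{2} + 2 \left(- \frac{2}{5}\right)\right) + 3 = - 156 \left(\frac{17}{2} - \frac{4}{5}\right) + 3 = \left(-156\right) \frac{77}{10} + 3 = - \frac{6006}{5} + 3 = - \frac{5991}{5}$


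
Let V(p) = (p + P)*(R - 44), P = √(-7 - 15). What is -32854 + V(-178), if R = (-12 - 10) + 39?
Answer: -28048 - 27*I*√22 ≈ -28048.0 - 126.64*I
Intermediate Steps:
P = I*√22 (P = √(-22) = I*√22 ≈ 4.6904*I)
R = 17 (R = -22 + 39 = 17)
V(p) = -27*p - 27*I*√22 (V(p) = (p + I*√22)*(17 - 44) = (p + I*√22)*(-27) = -27*p - 27*I*√22)
-32854 + V(-178) = -32854 + (-27*(-178) - 27*I*√22) = -32854 + (4806 - 27*I*√22) = -28048 - 27*I*√22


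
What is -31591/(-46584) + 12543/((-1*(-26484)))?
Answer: 118413263/102810888 ≈ 1.1518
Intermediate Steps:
-31591/(-46584) + 12543/((-1*(-26484))) = -31591*(-1/46584) + 12543/26484 = 31591/46584 + 12543*(1/26484) = 31591/46584 + 4181/8828 = 118413263/102810888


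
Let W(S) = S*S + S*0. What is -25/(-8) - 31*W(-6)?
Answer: -8903/8 ≈ -1112.9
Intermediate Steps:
W(S) = S² (W(S) = S² + 0 = S²)
-25/(-8) - 31*W(-6) = -25/(-8) - 31*(-6)² = -25*(-⅛) - 31*36 = 25/8 - 1116 = -8903/8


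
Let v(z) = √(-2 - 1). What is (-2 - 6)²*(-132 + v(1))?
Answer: -8448 + 64*I*√3 ≈ -8448.0 + 110.85*I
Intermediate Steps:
v(z) = I*√3 (v(z) = √(-3) = I*√3)
(-2 - 6)²*(-132 + v(1)) = (-2 - 6)²*(-132 + I*√3) = (-8)²*(-132 + I*√3) = 64*(-132 + I*√3) = -8448 + 64*I*√3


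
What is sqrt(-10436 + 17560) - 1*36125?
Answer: -36125 + 2*sqrt(1781) ≈ -36041.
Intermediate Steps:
sqrt(-10436 + 17560) - 1*36125 = sqrt(7124) - 36125 = 2*sqrt(1781) - 36125 = -36125 + 2*sqrt(1781)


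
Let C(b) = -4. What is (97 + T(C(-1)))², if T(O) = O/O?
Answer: 9604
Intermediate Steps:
T(O) = 1
(97 + T(C(-1)))² = (97 + 1)² = 98² = 9604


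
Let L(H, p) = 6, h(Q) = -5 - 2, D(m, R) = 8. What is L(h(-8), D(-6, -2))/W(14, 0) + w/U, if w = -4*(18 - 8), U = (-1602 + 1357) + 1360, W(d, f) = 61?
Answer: 850/13603 ≈ 0.062486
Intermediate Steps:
h(Q) = -7
U = 1115 (U = -245 + 1360 = 1115)
w = -40 (w = -4*10 = -40)
L(h(-8), D(-6, -2))/W(14, 0) + w/U = 6/61 - 40/1115 = 6*(1/61) - 40*1/1115 = 6/61 - 8/223 = 850/13603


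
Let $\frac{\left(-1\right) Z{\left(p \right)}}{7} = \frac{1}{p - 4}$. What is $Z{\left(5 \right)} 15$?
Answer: $-105$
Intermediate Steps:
$Z{\left(p \right)} = - \frac{7}{-4 + p}$ ($Z{\left(p \right)} = - \frac{7}{p - 4} = - \frac{7}{-4 + p}$)
$Z{\left(5 \right)} 15 = - \frac{7}{-4 + 5} \cdot 15 = - \frac{7}{1} \cdot 15 = \left(-7\right) 1 \cdot 15 = \left(-7\right) 15 = -105$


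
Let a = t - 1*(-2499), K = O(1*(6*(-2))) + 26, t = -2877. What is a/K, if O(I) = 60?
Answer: -189/43 ≈ -4.3953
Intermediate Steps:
K = 86 (K = 60 + 26 = 86)
a = -378 (a = -2877 - 1*(-2499) = -2877 + 2499 = -378)
a/K = -378/86 = -378*1/86 = -189/43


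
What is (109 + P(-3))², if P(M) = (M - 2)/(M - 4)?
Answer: 589824/49 ≈ 12037.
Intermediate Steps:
P(M) = (-2 + M)/(-4 + M)
(109 + P(-3))² = (109 + (-2 - 3)/(-4 - 3))² = (109 - 5/(-7))² = (109 - ⅐*(-5))² = (109 + 5/7)² = (768/7)² = 589824/49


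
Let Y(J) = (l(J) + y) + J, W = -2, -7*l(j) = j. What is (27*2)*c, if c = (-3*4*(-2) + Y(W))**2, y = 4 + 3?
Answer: 2269350/49 ≈ 46313.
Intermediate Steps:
l(j) = -j/7
y = 7
Y(J) = 7 + 6*J/7 (Y(J) = (-J/7 + 7) + J = (7 - J/7) + J = 7 + 6*J/7)
c = 42025/49 (c = (-3*4*(-2) + (7 + (6/7)*(-2)))**2 = (-12*(-2) + (7 - 12/7))**2 = (24 + 37/7)**2 = (205/7)**2 = 42025/49 ≈ 857.65)
(27*2)*c = (27*2)*(42025/49) = 54*(42025/49) = 2269350/49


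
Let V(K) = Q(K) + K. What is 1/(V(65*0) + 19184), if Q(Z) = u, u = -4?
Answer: 1/19180 ≈ 5.2138e-5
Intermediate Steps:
Q(Z) = -4
V(K) = -4 + K
1/(V(65*0) + 19184) = 1/((-4 + 65*0) + 19184) = 1/((-4 + 0) + 19184) = 1/(-4 + 19184) = 1/19180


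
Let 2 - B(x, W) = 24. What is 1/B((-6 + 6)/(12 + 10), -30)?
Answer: -1/22 ≈ -0.045455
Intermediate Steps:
B(x, W) = -22 (B(x, W) = 2 - 1*24 = 2 - 24 = -22)
1/B((-6 + 6)/(12 + 10), -30) = 1/(-22) = -1/22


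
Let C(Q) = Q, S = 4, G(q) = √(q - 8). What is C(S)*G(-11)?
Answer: 4*I*√19 ≈ 17.436*I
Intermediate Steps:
G(q) = √(-8 + q)
C(S)*G(-11) = 4*√(-8 - 11) = 4*√(-19) = 4*(I*√19) = 4*I*√19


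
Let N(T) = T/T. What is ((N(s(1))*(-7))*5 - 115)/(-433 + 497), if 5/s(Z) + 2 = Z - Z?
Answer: -75/32 ≈ -2.3438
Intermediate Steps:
s(Z) = -5/2 (s(Z) = 5/(-2 + (Z - Z)) = 5/(-2 + 0) = 5/(-2) = 5*(-½) = -5/2)
N(T) = 1
((N(s(1))*(-7))*5 - 115)/(-433 + 497) = ((1*(-7))*5 - 115)/(-433 + 497) = (-7*5 - 115)/64 = (-35 - 115)*(1/64) = -150*1/64 = -75/32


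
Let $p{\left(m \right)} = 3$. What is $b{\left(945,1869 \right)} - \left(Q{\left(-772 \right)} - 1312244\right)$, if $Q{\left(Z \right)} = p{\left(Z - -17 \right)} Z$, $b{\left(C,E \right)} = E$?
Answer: $1316429$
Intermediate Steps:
$Q{\left(Z \right)} = 3 Z$
$b{\left(945,1869 \right)} - \left(Q{\left(-772 \right)} - 1312244\right) = 1869 - \left(3 \left(-772\right) - 1312244\right) = 1869 - \left(-2316 - 1312244\right) = 1869 - -1314560 = 1869 + 1314560 = 1316429$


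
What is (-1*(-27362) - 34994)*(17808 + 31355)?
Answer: -375212016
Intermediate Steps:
(-1*(-27362) - 34994)*(17808 + 31355) = (27362 - 34994)*49163 = -7632*49163 = -375212016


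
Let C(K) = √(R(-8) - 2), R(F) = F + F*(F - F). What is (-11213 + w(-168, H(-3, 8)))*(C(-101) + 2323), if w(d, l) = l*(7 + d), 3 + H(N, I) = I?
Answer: -27917814 - 12018*I*√10 ≈ -2.7918e+7 - 38004.0*I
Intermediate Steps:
R(F) = F (R(F) = F + F*0 = F + 0 = F)
H(N, I) = -3 + I
C(K) = I*√10 (C(K) = √(-8 - 2) = √(-10) = I*√10)
(-11213 + w(-168, H(-3, 8)))*(C(-101) + 2323) = (-11213 + (-3 + 8)*(7 - 168))*(I*√10 + 2323) = (-11213 + 5*(-161))*(2323 + I*√10) = (-11213 - 805)*(2323 + I*√10) = -12018*(2323 + I*√10) = -27917814 - 12018*I*√10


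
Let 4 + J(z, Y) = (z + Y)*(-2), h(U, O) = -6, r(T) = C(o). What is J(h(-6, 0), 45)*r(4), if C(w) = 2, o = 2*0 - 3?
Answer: -164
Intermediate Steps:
o = -3 (o = 0 - 3 = -3)
r(T) = 2
J(z, Y) = -4 - 2*Y - 2*z (J(z, Y) = -4 + (z + Y)*(-2) = -4 + (Y + z)*(-2) = -4 + (-2*Y - 2*z) = -4 - 2*Y - 2*z)
J(h(-6, 0), 45)*r(4) = (-4 - 2*45 - 2*(-6))*2 = (-4 - 90 + 12)*2 = -82*2 = -164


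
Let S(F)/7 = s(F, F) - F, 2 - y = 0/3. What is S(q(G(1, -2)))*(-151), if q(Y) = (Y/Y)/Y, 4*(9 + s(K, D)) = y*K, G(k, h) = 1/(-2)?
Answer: 8456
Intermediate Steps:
G(k, h) = -½
y = 2 (y = 2 - 0/3 = 2 - 1*0 = 2 + 0 = 2)
s(K, D) = -9 + K/2 (s(K, D) = -9 + (2*K)/4 = -9 + K/2)
q(Y) = 1/Y
S(F) = -63 - 7*F/2 (S(F) = 7*((-9 + F/2) - F) = 7*(-9 - F/2) = -63 - 7*F/2)
S(q(G(1, -2)))*(-151) = (-63 - 7/(2*(-½)))*(-151) = (-63 - 7/2*(-2))*(-151) = (-63 + 7)*(-151) = -56*(-151) = 8456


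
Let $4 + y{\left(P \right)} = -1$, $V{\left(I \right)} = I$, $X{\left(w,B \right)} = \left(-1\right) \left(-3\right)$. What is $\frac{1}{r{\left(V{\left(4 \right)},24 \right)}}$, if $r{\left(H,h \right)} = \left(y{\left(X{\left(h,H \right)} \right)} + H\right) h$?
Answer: $- \frac{1}{24} \approx -0.041667$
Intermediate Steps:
$X{\left(w,B \right)} = 3$
$y{\left(P \right)} = -5$ ($y{\left(P \right)} = -4 - 1 = -5$)
$r{\left(H,h \right)} = h \left(-5 + H\right)$ ($r{\left(H,h \right)} = \left(-5 + H\right) h = h \left(-5 + H\right)$)
$\frac{1}{r{\left(V{\left(4 \right)},24 \right)}} = \frac{1}{24 \left(-5 + 4\right)} = \frac{1}{24 \left(-1\right)} = \frac{1}{-24} = - \frac{1}{24}$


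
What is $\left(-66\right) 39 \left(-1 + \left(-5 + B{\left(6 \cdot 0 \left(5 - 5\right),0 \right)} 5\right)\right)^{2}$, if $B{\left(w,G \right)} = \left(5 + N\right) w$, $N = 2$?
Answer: $-92664$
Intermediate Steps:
$B{\left(w,G \right)} = 7 w$ ($B{\left(w,G \right)} = \left(5 + 2\right) w = 7 w$)
$\left(-66\right) 39 \left(-1 + \left(-5 + B{\left(6 \cdot 0 \left(5 - 5\right),0 \right)} 5\right)\right)^{2} = \left(-66\right) 39 \left(-1 - \left(5 - 7 \cdot 6 \cdot 0 \left(5 - 5\right) 5\right)\right)^{2} = - 2574 \left(-1 - \left(5 - 7 \cdot 0 \cdot 0 \cdot 5\right)\right)^{2} = - 2574 \left(-1 - \left(5 - 7 \cdot 0 \cdot 5\right)\right)^{2} = - 2574 \left(-1 + \left(-5 + 0 \cdot 5\right)\right)^{2} = - 2574 \left(-1 + \left(-5 + 0\right)\right)^{2} = - 2574 \left(-1 - 5\right)^{2} = - 2574 \left(-6\right)^{2} = \left(-2574\right) 36 = -92664$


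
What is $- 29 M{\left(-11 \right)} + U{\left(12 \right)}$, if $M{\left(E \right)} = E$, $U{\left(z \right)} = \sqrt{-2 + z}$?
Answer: $319 + \sqrt{10} \approx 322.16$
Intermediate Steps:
$- 29 M{\left(-11 \right)} + U{\left(12 \right)} = \left(-29\right) \left(-11\right) + \sqrt{-2 + 12} = 319 + \sqrt{10}$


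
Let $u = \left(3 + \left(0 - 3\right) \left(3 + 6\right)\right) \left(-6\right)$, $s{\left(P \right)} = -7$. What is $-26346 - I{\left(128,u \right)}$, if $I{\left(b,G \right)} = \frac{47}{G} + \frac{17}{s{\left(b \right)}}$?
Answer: $- \frac{26554649}{1008} \approx -26344.0$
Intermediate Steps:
$u = 144$ ($u = \left(3 + \left(0 - 3\right) 9\right) \left(-6\right) = \left(3 - 27\right) \left(-6\right) = \left(-24\right) \left(-6\right) = 144$)
$I{\left(b,G \right)} = - \frac{17}{7} + \frac{47}{G}$ ($I{\left(b,G \right)} = \frac{47}{G} + \frac{17}{-7} = \frac{47}{G} + 17 \left(- \frac{1}{7}\right) = \frac{47}{G} - \frac{17}{7} = - \frac{17}{7} + \frac{47}{G}$)
$-26346 - I{\left(128,u \right)} = -26346 - \left(- \frac{17}{7} + \frac{47}{144}\right) = -26346 - - \frac{2119}{1008} = -26346 + \frac{2119}{1008} = - \frac{26554649}{1008}$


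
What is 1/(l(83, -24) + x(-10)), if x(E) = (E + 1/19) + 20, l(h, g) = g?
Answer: -19/265 ≈ -0.071698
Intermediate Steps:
x(E) = 381/19 + E (x(E) = (E + 1/19) + 20 = (1/19 + E) + 20 = 381/19 + E)
1/(l(83, -24) + x(-10)) = 1/(-24 + (381/19 - 10)) = 1/(-24 + 191/19) = 1/(-265/19) = -19/265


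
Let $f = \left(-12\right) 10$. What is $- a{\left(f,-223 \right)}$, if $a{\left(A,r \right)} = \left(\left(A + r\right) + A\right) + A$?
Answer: $583$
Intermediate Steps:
$f = -120$
$a{\left(A,r \right)} = r + 3 A$ ($a{\left(A,r \right)} = \left(r + 2 A\right) + A = r + 3 A$)
$- a{\left(f,-223 \right)} = - (-223 + 3 \left(-120\right)) = - (-223 - 360) = \left(-1\right) \left(-583\right) = 583$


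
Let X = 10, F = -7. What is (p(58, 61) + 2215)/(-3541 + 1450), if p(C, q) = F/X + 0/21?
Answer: -7381/6970 ≈ -1.0590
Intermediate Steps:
p(C, q) = -7/10 (p(C, q) = -7/10 + 0/21 = -7*1/10 + 0*(1/21) = -7/10 + 0 = -7/10)
(p(58, 61) + 2215)/(-3541 + 1450) = (-7/10 + 2215)/(-3541 + 1450) = (22143/10)/(-2091) = (22143/10)*(-1/2091) = -7381/6970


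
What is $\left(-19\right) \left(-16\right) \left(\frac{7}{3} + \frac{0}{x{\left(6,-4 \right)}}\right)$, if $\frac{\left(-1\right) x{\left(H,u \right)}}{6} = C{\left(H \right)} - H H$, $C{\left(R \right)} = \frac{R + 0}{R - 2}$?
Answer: $\frac{2128}{3} \approx 709.33$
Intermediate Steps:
$C{\left(R \right)} = \frac{R}{-2 + R}$
$x{\left(H,u \right)} = 6 H^{2} - \frac{6 H}{-2 + H}$ ($x{\left(H,u \right)} = - 6 \left(\frac{H}{-2 + H} - H H\right) = - 6 \left(\frac{H}{-2 + H} - H^{2}\right) = - 6 \left(- H^{2} + \frac{H}{-2 + H}\right) = 6 H^{2} - \frac{6 H}{-2 + H}$)
$\left(-19\right) \left(-16\right) \left(\frac{7}{3} + \frac{0}{x{\left(6,-4 \right)}}\right) = \left(-19\right) \left(-16\right) \left(\frac{7}{3} + \frac{0}{6 \cdot 6 \frac{1}{-2 + 6} \left(-1 + 6 \left(-2 + 6\right)\right)}\right) = 304 \left(7 \cdot \frac{1}{3} + \frac{0}{6 \cdot 6 \cdot \frac{1}{4} \left(-1 + 6 \cdot 4\right)}\right) = 304 \left(\frac{7}{3} + \frac{0}{6 \cdot 6 \cdot \frac{1}{4} \left(-1 + 24\right)}\right) = 304 \left(\frac{7}{3} + \frac{0}{6 \cdot 6 \cdot \frac{1}{4} \cdot 23}\right) = 304 \left(\frac{7}{3} + \frac{0}{207}\right) = 304 \left(\frac{7}{3} + 0 \cdot \frac{1}{207}\right) = 304 \left(\frac{7}{3} + 0\right) = 304 \cdot \frac{7}{3} = \frac{2128}{3}$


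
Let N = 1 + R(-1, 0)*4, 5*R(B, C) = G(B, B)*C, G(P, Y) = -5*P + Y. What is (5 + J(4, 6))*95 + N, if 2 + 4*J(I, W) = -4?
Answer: 667/2 ≈ 333.50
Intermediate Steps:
G(P, Y) = Y - 5*P
J(I, W) = -3/2 (J(I, W) = -½ + (¼)*(-4) = -½ - 1 = -3/2)
R(B, C) = -4*B*C/5 (R(B, C) = ((B - 5*B)*C)/5 = ((-4*B)*C)/5 = (-4*B*C)/5 = -4*B*C/5)
N = 1 (N = 1 - ⅘*(-1)*0*4 = 1 + 0*4 = 1 + 0 = 1)
(5 + J(4, 6))*95 + N = (5 - 3/2)*95 + 1 = (7/2)*95 + 1 = 665/2 + 1 = 667/2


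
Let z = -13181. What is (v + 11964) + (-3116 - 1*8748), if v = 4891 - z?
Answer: 18172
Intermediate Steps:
v = 18072 (v = 4891 - 1*(-13181) = 4891 + 13181 = 18072)
(v + 11964) + (-3116 - 1*8748) = (18072 + 11964) + (-3116 - 1*8748) = 30036 + (-3116 - 8748) = 30036 - 11864 = 18172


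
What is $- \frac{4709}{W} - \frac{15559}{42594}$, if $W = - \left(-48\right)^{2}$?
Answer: $\frac{27454535}{16356096} \approx 1.6786$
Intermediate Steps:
$W = -2304$ ($W = \left(-1\right) 2304 = -2304$)
$- \frac{4709}{W} - \frac{15559}{42594} = - \frac{4709}{-2304} - \frac{15559}{42594} = \left(-4709\right) \left(- \frac{1}{2304}\right) - \frac{15559}{42594} = \frac{4709}{2304} - \frac{15559}{42594} = \frac{27454535}{16356096}$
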